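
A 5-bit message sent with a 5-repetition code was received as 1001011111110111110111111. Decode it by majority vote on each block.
Split into 5-bit blocks and majority-vote each:
  block 1 = 10010: 2 ones, 3 zeros → 0
  block 2 = 11111: 5 ones, 0 zeros → 1
  block 3 = 11011: 4 ones, 1 zeros → 1
  block 4 = 11101: 4 ones, 1 zeros → 1
  block 5 = 11111: 5 ones, 0 zeros → 1
Decoded = 01111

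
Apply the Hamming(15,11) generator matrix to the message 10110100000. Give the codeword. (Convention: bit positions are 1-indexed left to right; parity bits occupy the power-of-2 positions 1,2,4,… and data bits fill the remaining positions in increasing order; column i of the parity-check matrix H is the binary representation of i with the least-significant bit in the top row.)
Codeword c = d · G (mod 2), d = 10110100000:
  c[0] = d·G[:,0] = (10110100000)·(11011010101) mod 2 = 1+0+0+1+0+0+0+0+0+0+0 mod 2 = 0
  c[1] = d·G[:,1] = (10110100000)·(10110110011) mod 2 = 1+0+1+1+0+1+0+0+0+0+0 mod 2 = 0
  c[2] = d·G[:,2] = (10110100000)·(10000000000) mod 2 = 1+0+0+0+0+0+0+0+0+0+0 mod 2 = 1
  c[3] = d·G[:,3] = (10110100000)·(01110001111) mod 2 = 0+0+1+1+0+0+0+0+0+0+0 mod 2 = 0
  c[4] = d·G[:,4] = (10110100000)·(01000000000) mod 2 = 0+0+0+0+0+0+0+0+0+0+0 mod 2 = 0
  c[5] = d·G[:,5] = (10110100000)·(00100000000) mod 2 = 0+0+1+0+0+0+0+0+0+0+0 mod 2 = 1
  c[6] = d·G[:,6] = (10110100000)·(00010000000) mod 2 = 0+0+0+1+0+0+0+0+0+0+0 mod 2 = 1
  c[7] = d·G[:,7] = (10110100000)·(00001111111) mod 2 = 0+0+0+0+0+1+0+0+0+0+0 mod 2 = 1
  c[8] = d·G[:,8] = (10110100000)·(00001000000) mod 2 = 0+0+0+0+0+0+0+0+0+0+0 mod 2 = 0
  c[9] = d·G[:,9] = (10110100000)·(00000100000) mod 2 = 0+0+0+0+0+1+0+0+0+0+0 mod 2 = 1
  c[10] = d·G[:,10] = (10110100000)·(00000010000) mod 2 = 0+0+0+0+0+0+0+0+0+0+0 mod 2 = 0
  c[11] = d·G[:,11] = (10110100000)·(00000001000) mod 2 = 0+0+0+0+0+0+0+0+0+0+0 mod 2 = 0
  c[12] = d·G[:,12] = (10110100000)·(00000000100) mod 2 = 0+0+0+0+0+0+0+0+0+0+0 mod 2 = 0
  c[13] = d·G[:,13] = (10110100000)·(00000000010) mod 2 = 0+0+0+0+0+0+0+0+0+0+0 mod 2 = 0
  c[14] = d·G[:,14] = (10110100000)·(00000000001) mod 2 = 0+0+0+0+0+0+0+0+0+0+0 mod 2 = 0
Codeword = 001001110100000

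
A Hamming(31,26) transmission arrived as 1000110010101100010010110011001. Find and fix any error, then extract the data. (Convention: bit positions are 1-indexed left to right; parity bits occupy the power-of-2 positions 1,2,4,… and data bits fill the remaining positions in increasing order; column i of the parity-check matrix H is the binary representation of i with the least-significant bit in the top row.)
Syndrome s = H · r^T (mod 2), r = 1000110010101100010010110011001:
  s[0] = (1010101010101010101010101010101)·(1000110010101100010010110011001) mod 2 = 1+0+0+0+1+0+0+0+1+0+1+0+1+0+0+0+0+0+0+0+1+0+1+0+0+0+1+0+0+0+1 mod 2 = 1
  s[1] = (0110011001100110011001100110011)·(1000110010101100010010110011001) mod 2 = 0+0+0+0+0+1+0+0+0+0+1+0+0+1+0+0+0+1+0+0+0+0+1+0+0+0+1+0+0+0+1 mod 2 = 1
  s[2] = (0001111000011110000111100001111)·(1000110010101100010010110011001) mod 2 = 0+0+0+0+1+1+0+0+0+0+0+0+1+1+0+0+0+0+0+0+1+0+1+0+0+0+0+1+0+0+1 mod 2 = 0
  s[3] = (0000000111111110000000011111111)·(1000110010101100010010110011001) mod 2 = 0+0+0+0+0+0+0+0+1+0+1+0+1+1+0+0+0+0+0+0+0+0+0+1+0+0+1+1+0+0+1 mod 2 = 0
  s[4] = (0000000000000001111111111111111)·(1000110010101100010010110011001) mod 2 = 0+0+0+0+0+0+0+0+0+0+0+0+0+0+0+0+0+1+0+0+1+0+1+1+0+0+1+1+0+0+1 mod 2 = 1
Syndrome = 11001
Column 19 of H equals this syndrome → error at bit 19 (1-indexed).
Flip bit 19: 1000110010101100010010110011001 → 1000110010101100011010110011001
Extract data bits at positions {3,5,6,7,9,10,11,12,13,14,15,17,18,19,20,21,22,23,24,25,26,27,28,29,30,31}: 01101010110011010110011001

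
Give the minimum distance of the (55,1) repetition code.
d_min = 55 (the only two codewords are 0…0 and 1…1, differing in all 55 positions).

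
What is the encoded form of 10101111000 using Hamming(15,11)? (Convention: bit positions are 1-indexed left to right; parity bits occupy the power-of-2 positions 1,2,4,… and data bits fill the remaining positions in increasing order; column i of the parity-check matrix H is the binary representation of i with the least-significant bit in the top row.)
Codeword c = d · G (mod 2), d = 10101111000:
  c[0] = d·G[:,0] = (10101111000)·(11011010101) mod 2 = 1+0+0+0+1+0+1+0+0+0+0 mod 2 = 1
  c[1] = d·G[:,1] = (10101111000)·(10110110011) mod 2 = 1+0+1+0+0+1+1+0+0+0+0 mod 2 = 0
  c[2] = d·G[:,2] = (10101111000)·(10000000000) mod 2 = 1+0+0+0+0+0+0+0+0+0+0 mod 2 = 1
  c[3] = d·G[:,3] = (10101111000)·(01110001111) mod 2 = 0+0+1+0+0+0+0+1+0+0+0 mod 2 = 0
  c[4] = d·G[:,4] = (10101111000)·(01000000000) mod 2 = 0+0+0+0+0+0+0+0+0+0+0 mod 2 = 0
  c[5] = d·G[:,5] = (10101111000)·(00100000000) mod 2 = 0+0+1+0+0+0+0+0+0+0+0 mod 2 = 1
  c[6] = d·G[:,6] = (10101111000)·(00010000000) mod 2 = 0+0+0+0+0+0+0+0+0+0+0 mod 2 = 0
  c[7] = d·G[:,7] = (10101111000)·(00001111111) mod 2 = 0+0+0+0+1+1+1+1+0+0+0 mod 2 = 0
  c[8] = d·G[:,8] = (10101111000)·(00001000000) mod 2 = 0+0+0+0+1+0+0+0+0+0+0 mod 2 = 1
  c[9] = d·G[:,9] = (10101111000)·(00000100000) mod 2 = 0+0+0+0+0+1+0+0+0+0+0 mod 2 = 1
  c[10] = d·G[:,10] = (10101111000)·(00000010000) mod 2 = 0+0+0+0+0+0+1+0+0+0+0 mod 2 = 1
  c[11] = d·G[:,11] = (10101111000)·(00000001000) mod 2 = 0+0+0+0+0+0+0+1+0+0+0 mod 2 = 1
  c[12] = d·G[:,12] = (10101111000)·(00000000100) mod 2 = 0+0+0+0+0+0+0+0+0+0+0 mod 2 = 0
  c[13] = d·G[:,13] = (10101111000)·(00000000010) mod 2 = 0+0+0+0+0+0+0+0+0+0+0 mod 2 = 0
  c[14] = d·G[:,14] = (10101111000)·(00000000001) mod 2 = 0+0+0+0+0+0+0+0+0+0+0 mod 2 = 0
Codeword = 101001001111000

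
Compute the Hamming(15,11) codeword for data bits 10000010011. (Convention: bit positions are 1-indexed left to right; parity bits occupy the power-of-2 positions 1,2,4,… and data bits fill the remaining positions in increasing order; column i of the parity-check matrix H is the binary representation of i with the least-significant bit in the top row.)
Codeword c = d · G (mod 2), d = 10000010011:
  c[0] = d·G[:,0] = (10000010011)·(11011010101) mod 2 = 1+0+0+0+0+0+1+0+0+0+1 mod 2 = 1
  c[1] = d·G[:,1] = (10000010011)·(10110110011) mod 2 = 1+0+0+0+0+0+1+0+0+1+1 mod 2 = 0
  c[2] = d·G[:,2] = (10000010011)·(10000000000) mod 2 = 1+0+0+0+0+0+0+0+0+0+0 mod 2 = 1
  c[3] = d·G[:,3] = (10000010011)·(01110001111) mod 2 = 0+0+0+0+0+0+0+0+0+1+1 mod 2 = 0
  c[4] = d·G[:,4] = (10000010011)·(01000000000) mod 2 = 0+0+0+0+0+0+0+0+0+0+0 mod 2 = 0
  c[5] = d·G[:,5] = (10000010011)·(00100000000) mod 2 = 0+0+0+0+0+0+0+0+0+0+0 mod 2 = 0
  c[6] = d·G[:,6] = (10000010011)·(00010000000) mod 2 = 0+0+0+0+0+0+0+0+0+0+0 mod 2 = 0
  c[7] = d·G[:,7] = (10000010011)·(00001111111) mod 2 = 0+0+0+0+0+0+1+0+0+1+1 mod 2 = 1
  c[8] = d·G[:,8] = (10000010011)·(00001000000) mod 2 = 0+0+0+0+0+0+0+0+0+0+0 mod 2 = 0
  c[9] = d·G[:,9] = (10000010011)·(00000100000) mod 2 = 0+0+0+0+0+0+0+0+0+0+0 mod 2 = 0
  c[10] = d·G[:,10] = (10000010011)·(00000010000) mod 2 = 0+0+0+0+0+0+1+0+0+0+0 mod 2 = 1
  c[11] = d·G[:,11] = (10000010011)·(00000001000) mod 2 = 0+0+0+0+0+0+0+0+0+0+0 mod 2 = 0
  c[12] = d·G[:,12] = (10000010011)·(00000000100) mod 2 = 0+0+0+0+0+0+0+0+0+0+0 mod 2 = 0
  c[13] = d·G[:,13] = (10000010011)·(00000000010) mod 2 = 0+0+0+0+0+0+0+0+0+1+0 mod 2 = 1
  c[14] = d·G[:,14] = (10000010011)·(00000000001) mod 2 = 0+0+0+0+0+0+0+0+0+0+1 mod 2 = 1
Codeword = 101000010010011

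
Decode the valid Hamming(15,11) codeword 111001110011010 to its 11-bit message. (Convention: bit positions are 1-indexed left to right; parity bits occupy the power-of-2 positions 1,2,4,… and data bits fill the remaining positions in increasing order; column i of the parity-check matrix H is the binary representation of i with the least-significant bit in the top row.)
Parity bits occupy power-of-2 positions; data bits are at positions {3,5,6,7,9,10,11,12,13,14,15} (1-indexed).
Extract: c[3]=1 c[5]=0 c[6]=1 c[7]=1 c[9]=0 c[10]=0 c[11]=1 c[12]=1 c[13]=0 c[14]=1 c[15]=0
Data = 10110011010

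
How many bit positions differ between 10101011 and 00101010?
XOR = 10000001, count of 1s = 2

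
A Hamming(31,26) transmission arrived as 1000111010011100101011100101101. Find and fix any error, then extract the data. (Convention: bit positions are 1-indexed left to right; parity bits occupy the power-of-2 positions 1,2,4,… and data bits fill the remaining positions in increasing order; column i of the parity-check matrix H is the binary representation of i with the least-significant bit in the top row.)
Syndrome s = H · r^T (mod 2), r = 1000111010011100101011100101101:
  s[0] = (1010101010101010101010101010101)·(1000111010011100101011100101101) mod 2 = 1+0+0+0+1+0+1+0+1+0+0+0+1+0+0+0+1+0+1+0+1+0+1+0+0+0+0+0+1+0+1 mod 2 = 1
  s[1] = (0110011001100110011001100110011)·(1000111010011100101011100101101) mod 2 = 0+0+0+0+0+1+1+0+0+0+0+0+0+1+0+0+0+0+1+0+0+1+1+0+0+1+0+0+0+0+1 mod 2 = 0
  s[2] = (0001111000011110000111100001111)·(1000111010011100101011100101101) mod 2 = 0+0+0+0+1+1+1+0+0+0+0+1+1+1+0+0+0+0+0+0+1+1+1+0+0+0+0+1+1+0+1 mod 2 = 0
  s[3] = (0000000111111110000000011111111)·(1000111010011100101011100101101) mod 2 = 0+0+0+0+0+0+0+0+1+0+0+1+1+1+0+0+0+0+0+0+0+0+0+0+0+1+0+1+1+0+1 mod 2 = 0
  s[4] = (0000000000000001111111111111111)·(1000111010011100101011100101101) mod 2 = 0+0+0+0+0+0+0+0+0+0+0+0+0+0+0+0+1+0+1+0+1+1+1+0+0+1+0+1+1+0+1 mod 2 = 1
Syndrome = 10001
Column 17 of H equals this syndrome → error at bit 17 (1-indexed).
Flip bit 17: 1000111010011100101011100101101 → 1000111010011100001011100101101
Extract data bits at positions {3,5,6,7,9,10,11,12,13,14,15,17,18,19,20,21,22,23,24,25,26,27,28,29,30,31}: 01111001110001011100101101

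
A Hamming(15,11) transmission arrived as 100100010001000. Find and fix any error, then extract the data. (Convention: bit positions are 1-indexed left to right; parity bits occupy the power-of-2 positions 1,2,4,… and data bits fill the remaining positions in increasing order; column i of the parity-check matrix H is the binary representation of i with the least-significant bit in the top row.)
Syndrome s = H · r^T (mod 2), r = 100100010001000:
  s[0] = (101010101010101)·(100100010001000) mod 2 = 1+0+0+0+0+0+0+0+0+0+0+0+0+0+0 mod 2 = 1
  s[1] = (011001100110011)·(100100010001000) mod 2 = 0+0+0+0+0+0+0+0+0+0+0+0+0+0+0 mod 2 = 0
  s[2] = (000111100001111)·(100100010001000) mod 2 = 0+0+0+1+0+0+0+0+0+0+0+1+0+0+0 mod 2 = 0
  s[3] = (000000011111111)·(100100010001000) mod 2 = 0+0+0+0+0+0+0+1+0+0+0+1+0+0+0 mod 2 = 0
Syndrome = 1000
Column 1 of H equals this syndrome → error at bit 1 (1-indexed).
Flip bit 1: 100100010001000 → 000100010001000
Extract data bits at positions {3,5,6,7,9,10,11,12,13,14,15}: 00000001000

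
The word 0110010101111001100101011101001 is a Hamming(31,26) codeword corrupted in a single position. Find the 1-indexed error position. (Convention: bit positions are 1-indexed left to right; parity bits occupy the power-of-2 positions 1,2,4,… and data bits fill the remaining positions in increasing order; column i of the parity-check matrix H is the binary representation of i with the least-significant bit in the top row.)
Syndrome s = H · r^T (mod 2), r = 0110010101111001100101011101001:
  s[0] = (1010101010101010101010101010101)·(0110010101111001100101011101001) mod 2 = 0+0+1+0+0+0+0+0+0+0+1+0+1+0+0+0+1+0+0+0+0+0+0+0+1+0+0+0+0+0+1 mod 2 = 0
  s[1] = (0110011001100110011001100110011)·(0110010101111001100101011101001) mod 2 = 0+1+1+0+0+1+0+0+0+1+1+0+0+0+0+0+0+0+0+0+0+1+0+0+0+1+0+0+0+0+1 mod 2 = 0
  s[2] = (0001111000011110000111100001111)·(0110010101111001100101011101001) mod 2 = 0+0+0+0+0+1+0+0+0+0+0+1+1+0+0+0+0+0+0+1+0+1+0+0+0+0+0+1+0+0+1 mod 2 = 1
  s[3] = (0000000111111110000000011111111)·(0110010101111001100101011101001) mod 2 = 0+0+0+0+0+0+0+1+0+1+1+1+1+0+0+0+0+0+0+0+0+0+0+1+1+1+0+1+0+0+1 mod 2 = 0
  s[4] = (0000000000000001111111111111111)·(0110010101111001100101011101001) mod 2 = 0+0+0+0+0+0+0+0+0+0+0+0+0+0+0+1+1+0+0+1+0+1+0+1+1+1+0+1+0+0+1 mod 2 = 1
Syndrome = 00101
Column i of H is the binary representation of i, so the syndrome is the binary index of the flipped bit.
Read s = 00101 with s[0] as LSB: 0·2^0 + 0·2^1 + 1·2^2 + 0·2^3 + 1·2^4 = 20.
Error is at bit position 20.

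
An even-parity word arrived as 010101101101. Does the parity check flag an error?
Sum of received bits: 0+1+0+1+0+1+1+0+1+1+0+1 = 7; 7 mod 2 = 1. Result is 1 ≠ 0 → error detected.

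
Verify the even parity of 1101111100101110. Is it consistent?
Sum of all bits: 1+1+0+1+1+1+1+1+0+0+1+0+1+1+1+0 = 11; 11 mod 2 = 1. Result is 1 → parity error detected.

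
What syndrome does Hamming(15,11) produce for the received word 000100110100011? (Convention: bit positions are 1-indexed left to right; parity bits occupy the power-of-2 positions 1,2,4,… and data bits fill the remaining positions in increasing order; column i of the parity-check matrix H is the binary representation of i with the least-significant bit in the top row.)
Syndrome s = H · r^T (mod 2), r = 000100110100011:
  s[0] = (101010101010101)·(000100110100011) mod 2 = 0+0+0+0+0+0+1+0+0+0+0+0+0+0+1 mod 2 = 0
  s[1] = (011001100110011)·(000100110100011) mod 2 = 0+0+0+0+0+0+1+0+0+1+0+0+0+1+1 mod 2 = 0
  s[2] = (000111100001111)·(000100110100011) mod 2 = 0+0+0+1+0+0+1+0+0+0+0+0+0+1+1 mod 2 = 0
  s[3] = (000000011111111)·(000100110100011) mod 2 = 0+0+0+0+0+0+0+1+0+1+0+0+0+1+1 mod 2 = 0
Syndrome = 0000
s = 0: no error detected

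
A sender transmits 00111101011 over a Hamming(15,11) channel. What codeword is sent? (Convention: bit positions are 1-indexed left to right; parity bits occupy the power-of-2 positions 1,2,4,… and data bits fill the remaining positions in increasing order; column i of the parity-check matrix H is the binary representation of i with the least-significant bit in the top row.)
Codeword c = d · G (mod 2), d = 00111101011:
  c[0] = d·G[:,0] = (00111101011)·(11011010101) mod 2 = 0+0+0+1+1+0+0+0+0+0+1 mod 2 = 1
  c[1] = d·G[:,1] = (00111101011)·(10110110011) mod 2 = 0+0+1+1+0+1+0+0+0+1+1 mod 2 = 1
  c[2] = d·G[:,2] = (00111101011)·(10000000000) mod 2 = 0+0+0+0+0+0+0+0+0+0+0 mod 2 = 0
  c[3] = d·G[:,3] = (00111101011)·(01110001111) mod 2 = 0+0+1+1+0+0+0+1+0+1+1 mod 2 = 1
  c[4] = d·G[:,4] = (00111101011)·(01000000000) mod 2 = 0+0+0+0+0+0+0+0+0+0+0 mod 2 = 0
  c[5] = d·G[:,5] = (00111101011)·(00100000000) mod 2 = 0+0+1+0+0+0+0+0+0+0+0 mod 2 = 1
  c[6] = d·G[:,6] = (00111101011)·(00010000000) mod 2 = 0+0+0+1+0+0+0+0+0+0+0 mod 2 = 1
  c[7] = d·G[:,7] = (00111101011)·(00001111111) mod 2 = 0+0+0+0+1+1+0+1+0+1+1 mod 2 = 1
  c[8] = d·G[:,8] = (00111101011)·(00001000000) mod 2 = 0+0+0+0+1+0+0+0+0+0+0 mod 2 = 1
  c[9] = d·G[:,9] = (00111101011)·(00000100000) mod 2 = 0+0+0+0+0+1+0+0+0+0+0 mod 2 = 1
  c[10] = d·G[:,10] = (00111101011)·(00000010000) mod 2 = 0+0+0+0+0+0+0+0+0+0+0 mod 2 = 0
  c[11] = d·G[:,11] = (00111101011)·(00000001000) mod 2 = 0+0+0+0+0+0+0+1+0+0+0 mod 2 = 1
  c[12] = d·G[:,12] = (00111101011)·(00000000100) mod 2 = 0+0+0+0+0+0+0+0+0+0+0 mod 2 = 0
  c[13] = d·G[:,13] = (00111101011)·(00000000010) mod 2 = 0+0+0+0+0+0+0+0+0+1+0 mod 2 = 1
  c[14] = d·G[:,14] = (00111101011)·(00000000001) mod 2 = 0+0+0+0+0+0+0+0+0+0+1 mod 2 = 1
Codeword = 110101111101011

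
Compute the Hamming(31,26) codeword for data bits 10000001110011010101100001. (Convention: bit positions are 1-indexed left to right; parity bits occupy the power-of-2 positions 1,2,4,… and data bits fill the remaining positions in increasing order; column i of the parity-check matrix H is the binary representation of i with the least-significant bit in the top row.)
Codeword c = d · G (mod 2), d = 10000001110011010101100001:
  c[0] = d·G[:,0] = (10000001110011010101100001)·(11011010101101010101010101) mod 2 = 1+0+0+0+0+0+0+0+1+0+0+0+0+1+0+1+0+1+0+1+0+0+0+0+0+1 mod 2 = 1
  c[1] = d·G[:,1] = (10000001110011010101100001)·(10110110011011001100110011) mod 2 = 1+0+0+0+0+0+0+0+0+1+0+0+1+1+0+0+0+1+0+0+1+0+0+0+0+1 mod 2 = 1
  c[2] = d·G[:,2] = (10000001110011010101100001)·(10000000000000000000000000) mod 2 = 1+0+0+0+0+0+0+0+0+0+0+0+0+0+0+0+0+0+0+0+0+0+0+0+0+0 mod 2 = 1
  c[3] = d·G[:,3] = (10000001110011010101100001)·(01110001111000111100001111) mod 2 = 0+0+0+0+0+0+0+1+1+1+0+0+0+0+0+1+0+1+0+0+0+0+0+0+0+1 mod 2 = 0
  c[4] = d·G[:,4] = (10000001110011010101100001)·(01000000000000000000000000) mod 2 = 0+0+0+0+0+0+0+0+0+0+0+0+0+0+0+0+0+0+0+0+0+0+0+0+0+0 mod 2 = 0
  c[5] = d·G[:,5] = (10000001110011010101100001)·(00100000000000000000000000) mod 2 = 0+0+0+0+0+0+0+0+0+0+0+0+0+0+0+0+0+0+0+0+0+0+0+0+0+0 mod 2 = 0
  c[6] = d·G[:,6] = (10000001110011010101100001)·(00010000000000000000000000) mod 2 = 0+0+0+0+0+0+0+0+0+0+0+0+0+0+0+0+0+0+0+0+0+0+0+0+0+0 mod 2 = 0
  c[7] = d·G[:,7] = (10000001110011010101100001)·(00001111111000000011111111) mod 2 = 0+0+0+0+0+0+0+1+1+1+0+0+0+0+0+0+0+0+0+1+1+0+0+0+0+1 mod 2 = 0
  c[8] = d·G[:,8] = (10000001110011010101100001)·(00001000000000000000000000) mod 2 = 0+0+0+0+0+0+0+0+0+0+0+0+0+0+0+0+0+0+0+0+0+0+0+0+0+0 mod 2 = 0
  c[9] = d·G[:,9] = (10000001110011010101100001)·(00000100000000000000000000) mod 2 = 0+0+0+0+0+0+0+0+0+0+0+0+0+0+0+0+0+0+0+0+0+0+0+0+0+0 mod 2 = 0
  c[10] = d·G[:,10] = (10000001110011010101100001)·(00000010000000000000000000) mod 2 = 0+0+0+0+0+0+0+0+0+0+0+0+0+0+0+0+0+0+0+0+0+0+0+0+0+0 mod 2 = 0
  c[11] = d·G[:,11] = (10000001110011010101100001)·(00000001000000000000000000) mod 2 = 0+0+0+0+0+0+0+1+0+0+0+0+0+0+0+0+0+0+0+0+0+0+0+0+0+0 mod 2 = 1
  c[12] = d·G[:,12] = (10000001110011010101100001)·(00000000100000000000000000) mod 2 = 0+0+0+0+0+0+0+0+1+0+0+0+0+0+0+0+0+0+0+0+0+0+0+0+0+0 mod 2 = 1
  c[13] = d·G[:,13] = (10000001110011010101100001)·(00000000010000000000000000) mod 2 = 0+0+0+0+0+0+0+0+0+1+0+0+0+0+0+0+0+0+0+0+0+0+0+0+0+0 mod 2 = 1
  c[14] = d·G[:,14] = (10000001110011010101100001)·(00000000001000000000000000) mod 2 = 0+0+0+0+0+0+0+0+0+0+0+0+0+0+0+0+0+0+0+0+0+0+0+0+0+0 mod 2 = 0
  c[15] = d·G[:,15] = (10000001110011010101100001)·(00000000000111111111111111) mod 2 = 0+0+0+0+0+0+0+0+0+0+0+0+1+1+0+1+0+1+0+1+1+0+0+0+0+1 mod 2 = 1
  c[16] = d·G[:,16] = (10000001110011010101100001)·(00000000000100000000000000) mod 2 = 0+0+0+0+0+0+0+0+0+0+0+0+0+0+0+0+0+0+0+0+0+0+0+0+0+0 mod 2 = 0
  c[17] = d·G[:,17] = (10000001110011010101100001)·(00000000000010000000000000) mod 2 = 0+0+0+0+0+0+0+0+0+0+0+0+1+0+0+0+0+0+0+0+0+0+0+0+0+0 mod 2 = 1
  c[18] = d·G[:,18] = (10000001110011010101100001)·(00000000000001000000000000) mod 2 = 0+0+0+0+0+0+0+0+0+0+0+0+0+1+0+0+0+0+0+0+0+0+0+0+0+0 mod 2 = 1
  c[19] = d·G[:,19] = (10000001110011010101100001)·(00000000000000100000000000) mod 2 = 0+0+0+0+0+0+0+0+0+0+0+0+0+0+0+0+0+0+0+0+0+0+0+0+0+0 mod 2 = 0
  c[20] = d·G[:,20] = (10000001110011010101100001)·(00000000000000010000000000) mod 2 = 0+0+0+0+0+0+0+0+0+0+0+0+0+0+0+1+0+0+0+0+0+0+0+0+0+0 mod 2 = 1
  c[21] = d·G[:,21] = (10000001110011010101100001)·(00000000000000001000000000) mod 2 = 0+0+0+0+0+0+0+0+0+0+0+0+0+0+0+0+0+0+0+0+0+0+0+0+0+0 mod 2 = 0
  c[22] = d·G[:,22] = (10000001110011010101100001)·(00000000000000000100000000) mod 2 = 0+0+0+0+0+0+0+0+0+0+0+0+0+0+0+0+0+1+0+0+0+0+0+0+0+0 mod 2 = 1
  c[23] = d·G[:,23] = (10000001110011010101100001)·(00000000000000000010000000) mod 2 = 0+0+0+0+0+0+0+0+0+0+0+0+0+0+0+0+0+0+0+0+0+0+0+0+0+0 mod 2 = 0
  c[24] = d·G[:,24] = (10000001110011010101100001)·(00000000000000000001000000) mod 2 = 0+0+0+0+0+0+0+0+0+0+0+0+0+0+0+0+0+0+0+1+0+0+0+0+0+0 mod 2 = 1
  c[25] = d·G[:,25] = (10000001110011010101100001)·(00000000000000000000100000) mod 2 = 0+0+0+0+0+0+0+0+0+0+0+0+0+0+0+0+0+0+0+0+1+0+0+0+0+0 mod 2 = 1
  c[26] = d·G[:,26] = (10000001110011010101100001)·(00000000000000000000010000) mod 2 = 0+0+0+0+0+0+0+0+0+0+0+0+0+0+0+0+0+0+0+0+0+0+0+0+0+0 mod 2 = 0
  c[27] = d·G[:,27] = (10000001110011010101100001)·(00000000000000000000001000) mod 2 = 0+0+0+0+0+0+0+0+0+0+0+0+0+0+0+0+0+0+0+0+0+0+0+0+0+0 mod 2 = 0
  c[28] = d·G[:,28] = (10000001110011010101100001)·(00000000000000000000000100) mod 2 = 0+0+0+0+0+0+0+0+0+0+0+0+0+0+0+0+0+0+0+0+0+0+0+0+0+0 mod 2 = 0
  c[29] = d·G[:,29] = (10000001110011010101100001)·(00000000000000000000000010) mod 2 = 0+0+0+0+0+0+0+0+0+0+0+0+0+0+0+0+0+0+0+0+0+0+0+0+0+0 mod 2 = 0
  c[30] = d·G[:,30] = (10000001110011010101100001)·(00000000000000000000000001) mod 2 = 0+0+0+0+0+0+0+0+0+0+0+0+0+0+0+0+0+0+0+0+0+0+0+0+0+1 mod 2 = 1
Codeword = 1110000000011101011010101100001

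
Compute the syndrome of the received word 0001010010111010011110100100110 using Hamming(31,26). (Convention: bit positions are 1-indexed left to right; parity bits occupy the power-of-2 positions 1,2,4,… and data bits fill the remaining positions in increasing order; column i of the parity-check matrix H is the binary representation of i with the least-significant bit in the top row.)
Syndrome s = H · r^T (mod 2), r = 0001010010111010011110100100110:
  s[0] = (1010101010101010101010101010101)·(0001010010111010011110100100110) mod 2 = 0+0+0+0+0+0+0+0+1+0+1+0+1+0+1+0+0+0+1+0+1+0+1+0+0+0+0+0+1+0+0 mod 2 = 0
  s[1] = (0110011001100110011001100110011)·(0001010010111010011110100100110) mod 2 = 0+0+0+0+0+1+0+0+0+0+1+0+0+0+1+0+0+1+1+0+0+0+1+0+0+1+0+0+0+1+0 mod 2 = 0
  s[2] = (0001111000011110000111100001111)·(0001010010111010011110100100110) mod 2 = 0+0+0+1+0+1+0+0+0+0+0+1+1+0+1+0+0+0+0+1+1+0+1+0+0+0+0+0+1+1+0 mod 2 = 0
  s[3] = (0000000111111110000000011111111)·(0001010010111010011110100100110) mod 2 = 0+0+0+0+0+0+0+0+1+0+1+1+1+0+1+0+0+0+0+0+0+0+0+0+0+1+0+0+1+1+0 mod 2 = 0
  s[4] = (0000000000000001111111111111111)·(0001010010111010011110100100110) mod 2 = 0+0+0+0+0+0+0+0+0+0+0+0+0+0+0+0+0+1+1+1+1+0+1+0+0+1+0+0+1+1+0 mod 2 = 0
Syndrome = 00000
s = 0: no error detected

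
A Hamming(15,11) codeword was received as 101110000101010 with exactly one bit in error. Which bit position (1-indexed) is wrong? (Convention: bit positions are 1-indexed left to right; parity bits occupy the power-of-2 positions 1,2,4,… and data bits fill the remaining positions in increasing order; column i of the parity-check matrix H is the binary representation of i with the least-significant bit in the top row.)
Syndrome s = H · r^T (mod 2), r = 101110000101010:
  s[0] = (101010101010101)·(101110000101010) mod 2 = 1+0+1+0+1+0+0+0+0+0+0+0+0+0+0 mod 2 = 1
  s[1] = (011001100110011)·(101110000101010) mod 2 = 0+0+1+0+0+0+0+0+0+1+0+0+0+1+0 mod 2 = 1
  s[2] = (000111100001111)·(101110000101010) mod 2 = 0+0+0+1+1+0+0+0+0+0+0+1+0+1+0 mod 2 = 0
  s[3] = (000000011111111)·(101110000101010) mod 2 = 0+0+0+0+0+0+0+0+0+1+0+1+0+1+0 mod 2 = 1
Syndrome = 1101
Column i of H is the binary representation of i, so the syndrome is the binary index of the flipped bit.
Read s = 1101 with s[0] as LSB: 1·2^0 + 1·2^1 + 0·2^2 + 1·2^3 = 11.
Error is at bit position 11.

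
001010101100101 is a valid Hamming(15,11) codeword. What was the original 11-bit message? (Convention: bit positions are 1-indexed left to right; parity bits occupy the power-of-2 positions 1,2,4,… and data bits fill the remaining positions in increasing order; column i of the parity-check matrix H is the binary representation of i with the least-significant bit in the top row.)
Parity bits occupy power-of-2 positions; data bits are at positions {3,5,6,7,9,10,11,12,13,14,15} (1-indexed).
Extract: c[3]=1 c[5]=1 c[6]=0 c[7]=1 c[9]=1 c[10]=1 c[11]=0 c[12]=0 c[13]=1 c[14]=0 c[15]=1
Data = 11011100101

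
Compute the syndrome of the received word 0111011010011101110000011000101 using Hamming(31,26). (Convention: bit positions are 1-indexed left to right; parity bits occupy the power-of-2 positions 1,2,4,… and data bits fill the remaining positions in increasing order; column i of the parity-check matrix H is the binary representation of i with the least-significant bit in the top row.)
Syndrome s = H · r^T (mod 2), r = 0111011010011101110000011000101:
  s[0] = (1010101010101010101010101010101)·(0111011010011101110000011000101) mod 2 = 0+0+1+0+0+0+1+0+1+0+0+0+1+0+0+0+1+0+0+0+0+0+0+0+1+0+0+0+1+0+1 mod 2 = 0
  s[1] = (0110011001100110011001100110011)·(0111011010011101110000011000101) mod 2 = 0+1+1+0+0+1+1+0+0+0+0+0+0+1+0+0+0+1+0+0+0+0+0+0+0+0+0+0+0+0+1 mod 2 = 1
  s[2] = (0001111000011110000111100001111)·(0111011010011101110000011000101) mod 2 = 0+0+0+1+0+1+1+0+0+0+0+1+1+1+0+0+0+0+0+0+0+0+0+0+0+0+0+0+1+0+1 mod 2 = 0
  s[3] = (0000000111111110000000011111111)·(0111011010011101110000011000101) mod 2 = 0+0+0+0+0+0+0+0+1+0+0+1+1+1+0+0+0+0+0+0+0+0+0+1+1+0+0+0+1+0+1 mod 2 = 0
  s[4] = (0000000000000001111111111111111)·(0111011010011101110000011000101) mod 2 = 0+0+0+0+0+0+0+0+0+0+0+0+0+0+0+1+1+1+0+0+0+0+0+1+1+0+0+0+1+0+1 mod 2 = 1
Syndrome = 01001
Non-zero syndrome: error at position 18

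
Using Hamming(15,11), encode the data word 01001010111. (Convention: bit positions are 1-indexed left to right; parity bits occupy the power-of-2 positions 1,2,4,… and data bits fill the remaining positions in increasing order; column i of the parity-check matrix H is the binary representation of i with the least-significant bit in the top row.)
Codeword c = d · G (mod 2), d = 01001010111:
  c[0] = d·G[:,0] = (01001010111)·(11011010101) mod 2 = 0+1+0+0+1+0+1+0+1+0+1 mod 2 = 1
  c[1] = d·G[:,1] = (01001010111)·(10110110011) mod 2 = 0+0+0+0+0+0+1+0+0+1+1 mod 2 = 1
  c[2] = d·G[:,2] = (01001010111)·(10000000000) mod 2 = 0+0+0+0+0+0+0+0+0+0+0 mod 2 = 0
  c[3] = d·G[:,3] = (01001010111)·(01110001111) mod 2 = 0+1+0+0+0+0+0+0+1+1+1 mod 2 = 0
  c[4] = d·G[:,4] = (01001010111)·(01000000000) mod 2 = 0+1+0+0+0+0+0+0+0+0+0 mod 2 = 1
  c[5] = d·G[:,5] = (01001010111)·(00100000000) mod 2 = 0+0+0+0+0+0+0+0+0+0+0 mod 2 = 0
  c[6] = d·G[:,6] = (01001010111)·(00010000000) mod 2 = 0+0+0+0+0+0+0+0+0+0+0 mod 2 = 0
  c[7] = d·G[:,7] = (01001010111)·(00001111111) mod 2 = 0+0+0+0+1+0+1+0+1+1+1 mod 2 = 1
  c[8] = d·G[:,8] = (01001010111)·(00001000000) mod 2 = 0+0+0+0+1+0+0+0+0+0+0 mod 2 = 1
  c[9] = d·G[:,9] = (01001010111)·(00000100000) mod 2 = 0+0+0+0+0+0+0+0+0+0+0 mod 2 = 0
  c[10] = d·G[:,10] = (01001010111)·(00000010000) mod 2 = 0+0+0+0+0+0+1+0+0+0+0 mod 2 = 1
  c[11] = d·G[:,11] = (01001010111)·(00000001000) mod 2 = 0+0+0+0+0+0+0+0+0+0+0 mod 2 = 0
  c[12] = d·G[:,12] = (01001010111)·(00000000100) mod 2 = 0+0+0+0+0+0+0+0+1+0+0 mod 2 = 1
  c[13] = d·G[:,13] = (01001010111)·(00000000010) mod 2 = 0+0+0+0+0+0+0+0+0+1+0 mod 2 = 1
  c[14] = d·G[:,14] = (01001010111)·(00000000001) mod 2 = 0+0+0+0+0+0+0+0+0+0+1 mod 2 = 1
Codeword = 110010011010111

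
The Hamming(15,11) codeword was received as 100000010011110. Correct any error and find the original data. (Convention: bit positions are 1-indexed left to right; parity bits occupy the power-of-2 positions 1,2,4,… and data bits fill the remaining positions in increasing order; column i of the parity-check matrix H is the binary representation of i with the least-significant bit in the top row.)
Syndrome s = H · r^T (mod 2), r = 100000010011110:
  s[0] = (101010101010101)·(100000010011110) mod 2 = 1+0+0+0+0+0+0+0+0+0+1+0+1+0+0 mod 2 = 1
  s[1] = (011001100110011)·(100000010011110) mod 2 = 0+0+0+0+0+0+0+0+0+0+1+0+0+1+0 mod 2 = 0
  s[2] = (000111100001111)·(100000010011110) mod 2 = 0+0+0+0+0+0+0+0+0+0+0+1+1+1+0 mod 2 = 1
  s[3] = (000000011111111)·(100000010011110) mod 2 = 0+0+0+0+0+0+0+1+0+0+1+1+1+1+0 mod 2 = 1
Syndrome = 1011
Column 13 of H equals this syndrome → error at bit 13 (1-indexed).
Flip bit 13: 100000010011110 → 100000010011010
Extract data bits at positions {3,5,6,7,9,10,11,12,13,14,15}: 00000011010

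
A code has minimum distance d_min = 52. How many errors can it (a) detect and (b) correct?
(a) Detection requires d_min ≥ e+1, so e ≤ d_min − 1 = 51.
(b) Correction requires d_min ≥ 2t+1, so t ≤ ⌊(d_min − 1)/2⌋ = ⌊51/2⌋ = 25.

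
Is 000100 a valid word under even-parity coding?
Sum of all bits: 0+0+0+1+0+0 = 1; 1 mod 2 = 1. Result is 1 → parity error detected.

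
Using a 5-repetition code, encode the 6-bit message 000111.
Repeat each bit 5× and concatenate:
0→00000  0→00000  0→00000  1→11111  1→11111  1→11111
Codeword = 000000000000000111111111111111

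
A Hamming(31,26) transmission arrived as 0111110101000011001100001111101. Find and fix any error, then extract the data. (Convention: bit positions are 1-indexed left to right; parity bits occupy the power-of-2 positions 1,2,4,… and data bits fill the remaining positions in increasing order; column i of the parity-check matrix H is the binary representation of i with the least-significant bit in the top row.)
Syndrome s = H · r^T (mod 2), r = 0111110101000011001100001111101:
  s[0] = (1010101010101010101010101010101)·(0111110101000011001100001111101) mod 2 = 0+0+1+0+1+0+0+0+0+0+0+0+0+0+1+0+0+0+1+0+0+0+0+0+1+0+1+0+1+0+1 mod 2 = 0
  s[1] = (0110011001100110011001100110011)·(0111110101000011001100001111101) mod 2 = 0+1+1+0+0+1+0+0+0+1+0+0+0+0+1+0+0+0+1+0+0+0+0+0+0+1+1+0+0+0+1 mod 2 = 1
  s[2] = (0001111000011110000111100001111)·(0111110101000011001100001111101) mod 2 = 0+0+0+1+1+1+0+0+0+0+0+0+0+0+1+0+0+0+0+1+0+0+0+0+0+0+0+1+1+0+1 mod 2 = 0
  s[3] = (0000000111111110000000011111111)·(0111110101000011001100001111101) mod 2 = 0+0+0+0+0+0+0+1+0+1+0+0+0+0+1+0+0+0+0+0+0+0+0+0+1+1+1+1+1+0+1 mod 2 = 1
  s[4] = (0000000000000001111111111111111)·(0111110101000011001100001111101) mod 2 = 0+0+0+0+0+0+0+0+0+0+0+0+0+0+0+1+0+0+1+1+0+0+0+0+1+1+1+1+1+0+1 mod 2 = 1
Syndrome = 01011
Column 26 of H equals this syndrome → error at bit 26 (1-indexed).
Flip bit 26: 0111110101000011001100001111101 → 0111110101000011001100001011101
Extract data bits at positions {3,5,6,7,9,10,11,12,13,14,15,17,18,19,20,21,22,23,24,25,26,27,28,29,30,31}: 11100100001001100001011101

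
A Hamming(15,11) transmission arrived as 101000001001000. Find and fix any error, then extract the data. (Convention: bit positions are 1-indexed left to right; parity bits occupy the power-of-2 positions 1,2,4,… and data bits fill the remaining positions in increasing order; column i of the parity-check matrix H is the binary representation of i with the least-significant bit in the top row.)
Syndrome s = H · r^T (mod 2), r = 101000001001000:
  s[0] = (101010101010101)·(101000001001000) mod 2 = 1+0+1+0+0+0+0+0+1+0+0+0+0+0+0 mod 2 = 1
  s[1] = (011001100110011)·(101000001001000) mod 2 = 0+0+1+0+0+0+0+0+0+0+0+0+0+0+0 mod 2 = 1
  s[2] = (000111100001111)·(101000001001000) mod 2 = 0+0+0+0+0+0+0+0+0+0+0+1+0+0+0 mod 2 = 1
  s[3] = (000000011111111)·(101000001001000) mod 2 = 0+0+0+0+0+0+0+0+1+0+0+1+0+0+0 mod 2 = 0
Syndrome = 1110
Column 7 of H equals this syndrome → error at bit 7 (1-indexed).
Flip bit 7: 101000001001000 → 101000101001000
Extract data bits at positions {3,5,6,7,9,10,11,12,13,14,15}: 10011001000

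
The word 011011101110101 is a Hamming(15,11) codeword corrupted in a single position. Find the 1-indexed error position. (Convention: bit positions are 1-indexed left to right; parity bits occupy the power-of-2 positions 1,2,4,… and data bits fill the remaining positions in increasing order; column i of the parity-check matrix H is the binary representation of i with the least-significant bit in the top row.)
Syndrome s = H · r^T (mod 2), r = 011011101110101:
  s[0] = (101010101010101)·(011011101110101) mod 2 = 0+0+1+0+1+0+1+0+1+0+1+0+1+0+1 mod 2 = 1
  s[1] = (011001100110011)·(011011101110101) mod 2 = 0+1+1+0+0+1+1+0+0+1+1+0+0+0+1 mod 2 = 1
  s[2] = (000111100001111)·(011011101110101) mod 2 = 0+0+0+0+1+1+1+0+0+0+0+0+1+0+1 mod 2 = 1
  s[3] = (000000011111111)·(011011101110101) mod 2 = 0+0+0+0+0+0+0+0+1+1+1+0+1+0+1 mod 2 = 1
Syndrome = 1111
Column i of H is the binary representation of i, so the syndrome is the binary index of the flipped bit.
Read s = 1111 with s[0] as LSB: 1·2^0 + 1·2^1 + 1·2^2 + 1·2^3 = 15.
Error is at bit position 15.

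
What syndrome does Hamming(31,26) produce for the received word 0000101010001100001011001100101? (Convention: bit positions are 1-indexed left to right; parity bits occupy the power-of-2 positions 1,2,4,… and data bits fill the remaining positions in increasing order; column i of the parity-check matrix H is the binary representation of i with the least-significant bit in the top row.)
Syndrome s = H · r^T (mod 2), r = 0000101010001100001011001100101:
  s[0] = (1010101010101010101010101010101)·(0000101010001100001011001100101) mod 2 = 0+0+0+0+1+0+1+0+1+0+0+0+1+0+0+0+0+0+1+0+1+0+0+0+1+0+0+0+1+0+1 mod 2 = 1
  s[1] = (0110011001100110011001100110011)·(0000101010001100001011001100101) mod 2 = 0+0+0+0+0+0+1+0+0+0+0+0+0+1+0+0+0+0+1+0+0+1+0+0+0+1+0+0+0+0+1 mod 2 = 0
  s[2] = (0001111000011110000111100001111)·(0000101010001100001011001100101) mod 2 = 0+0+0+0+1+0+1+0+0+0+0+0+1+1+0+0+0+0+0+0+1+1+0+0+0+0+0+0+1+0+1 mod 2 = 0
  s[3] = (0000000111111110000000011111111)·(0000101010001100001011001100101) mod 2 = 0+0+0+0+0+0+0+0+1+0+0+0+1+1+0+0+0+0+0+0+0+0+0+0+1+1+0+0+1+0+1 mod 2 = 1
  s[4] = (0000000000000001111111111111111)·(0000101010001100001011001100101) mod 2 = 0+0+0+0+0+0+0+0+0+0+0+0+0+0+0+0+0+0+1+0+1+1+0+0+1+1+0+0+1+0+1 mod 2 = 1
Syndrome = 10011
Non-zero syndrome: error at position 25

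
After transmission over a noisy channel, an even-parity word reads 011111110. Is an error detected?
Sum of received bits: 0+1+1+1+1+1+1+1+0 = 7; 7 mod 2 = 1. Result is 1 ≠ 0 → error detected.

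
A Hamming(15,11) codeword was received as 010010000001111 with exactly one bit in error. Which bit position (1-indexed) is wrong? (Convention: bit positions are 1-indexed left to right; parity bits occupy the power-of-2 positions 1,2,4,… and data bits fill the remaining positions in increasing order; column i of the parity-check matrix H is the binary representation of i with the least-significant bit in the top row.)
Syndrome s = H · r^T (mod 2), r = 010010000001111:
  s[0] = (101010101010101)·(010010000001111) mod 2 = 0+0+0+0+1+0+0+0+0+0+0+0+1+0+1 mod 2 = 1
  s[1] = (011001100110011)·(010010000001111) mod 2 = 0+1+0+0+0+0+0+0+0+0+0+0+0+1+1 mod 2 = 1
  s[2] = (000111100001111)·(010010000001111) mod 2 = 0+0+0+0+1+0+0+0+0+0+0+1+1+1+1 mod 2 = 1
  s[3] = (000000011111111)·(010010000001111) mod 2 = 0+0+0+0+0+0+0+0+0+0+0+1+1+1+1 mod 2 = 0
Syndrome = 1110
Column i of H is the binary representation of i, so the syndrome is the binary index of the flipped bit.
Read s = 1110 with s[0] as LSB: 1·2^0 + 1·2^1 + 1·2^2 + 0·2^3 = 7.
Error is at bit position 7.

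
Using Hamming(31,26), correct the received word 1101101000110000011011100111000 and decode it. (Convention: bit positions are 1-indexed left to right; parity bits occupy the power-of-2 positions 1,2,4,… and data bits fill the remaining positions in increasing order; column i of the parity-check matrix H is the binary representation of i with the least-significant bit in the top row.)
Syndrome s = H · r^T (mod 2), r = 1101101000110000011011100111000:
  s[0] = (1010101010101010101010101010101)·(1101101000110000011011100111000) mod 2 = 1+0+0+0+1+0+1+0+0+0+1+0+0+0+0+0+0+0+1+0+1+0+1+0+0+0+1+0+0+0+0 mod 2 = 0
  s[1] = (0110011001100110011001100110011)·(1101101000110000011011100111000) mod 2 = 0+1+0+0+0+0+1+0+0+0+1+0+0+0+0+0+0+1+1+0+0+1+1+0+0+1+1+0+0+0+0 mod 2 = 1
  s[2] = (0001111000011110000111100001111)·(1101101000110000011011100111000) mod 2 = 0+0+0+1+1+0+1+0+0+0+0+1+0+0+0+0+0+0+0+0+1+1+1+0+0+0+0+1+0+0+0 mod 2 = 0
  s[3] = (0000000111111110000000011111111)·(1101101000110000011011100111000) mod 2 = 0+0+0+0+0+0+0+0+0+0+1+1+0+0+0+0+0+0+0+0+0+0+0+0+0+1+1+1+0+0+0 mod 2 = 1
  s[4] = (0000000000000001111111111111111)·(1101101000110000011011100111000) mod 2 = 0+0+0+0+0+0+0+0+0+0+0+0+0+0+0+0+0+1+1+0+1+1+1+0+0+1+1+1+0+0+0 mod 2 = 0
Syndrome = 01010
Column 10 of H equals this syndrome → error at bit 10 (1-indexed).
Flip bit 10: 1101101000110000011011100111000 → 1101101001110000011011100111000
Extract data bits at positions {3,5,6,7,9,10,11,12,13,14,15,17,18,19,20,21,22,23,24,25,26,27,28,29,30,31}: 01010111000011011100111000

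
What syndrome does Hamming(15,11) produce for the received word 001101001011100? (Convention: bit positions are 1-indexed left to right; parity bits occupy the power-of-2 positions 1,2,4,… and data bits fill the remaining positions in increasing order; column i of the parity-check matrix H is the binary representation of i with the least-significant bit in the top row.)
Syndrome s = H · r^T (mod 2), r = 001101001011100:
  s[0] = (101010101010101)·(001101001011100) mod 2 = 0+0+1+0+0+0+0+0+1+0+1+0+1+0+0 mod 2 = 0
  s[1] = (011001100110011)·(001101001011100) mod 2 = 0+0+1+0+0+1+0+0+0+0+1+0+0+0+0 mod 2 = 1
  s[2] = (000111100001111)·(001101001011100) mod 2 = 0+0+0+1+0+1+0+0+0+0+0+1+1+0+0 mod 2 = 0
  s[3] = (000000011111111)·(001101001011100) mod 2 = 0+0+0+0+0+0+0+0+1+0+1+1+1+0+0 mod 2 = 0
Syndrome = 0100
Non-zero syndrome: error at position 2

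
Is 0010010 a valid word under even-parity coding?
Sum of all bits: 0+0+1+0+0+1+0 = 2; 2 mod 2 = 0. Result is 0 → valid parity.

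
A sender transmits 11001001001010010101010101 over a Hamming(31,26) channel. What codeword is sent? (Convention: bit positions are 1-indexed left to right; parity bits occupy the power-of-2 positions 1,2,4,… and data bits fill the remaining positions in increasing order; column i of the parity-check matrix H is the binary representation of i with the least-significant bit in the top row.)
Codeword c = d · G (mod 2), d = 11001001001010010101010101:
  c[0] = d·G[:,0] = (11001001001010010101010101)·(11011010101101010101010101) mod 2 = 1+1+0+0+1+0+0+0+0+0+1+0+0+0+0+1+0+1+0+1+0+1+0+1+0+1 mod 2 = 0
  c[1] = d·G[:,1] = (11001001001010010101010101)·(10110110011011001100110011) mod 2 = 1+0+0+0+0+0+0+0+0+0+1+0+1+0+0+0+0+1+0+0+0+1+0+0+0+1 mod 2 = 0
  c[2] = d·G[:,2] = (11001001001010010101010101)·(10000000000000000000000000) mod 2 = 1+0+0+0+0+0+0+0+0+0+0+0+0+0+0+0+0+0+0+0+0+0+0+0+0+0 mod 2 = 1
  c[3] = d·G[:,3] = (11001001001010010101010101)·(01110001111000111100001111) mod 2 = 0+1+0+0+0+0+0+1+0+0+1+0+0+0+0+1+0+1+0+0+0+0+0+1+0+1 mod 2 = 1
  c[4] = d·G[:,4] = (11001001001010010101010101)·(01000000000000000000000000) mod 2 = 0+1+0+0+0+0+0+0+0+0+0+0+0+0+0+0+0+0+0+0+0+0+0+0+0+0 mod 2 = 1
  c[5] = d·G[:,5] = (11001001001010010101010101)·(00100000000000000000000000) mod 2 = 0+0+0+0+0+0+0+0+0+0+0+0+0+0+0+0+0+0+0+0+0+0+0+0+0+0 mod 2 = 0
  c[6] = d·G[:,6] = (11001001001010010101010101)·(00010000000000000000000000) mod 2 = 0+0+0+0+0+0+0+0+0+0+0+0+0+0+0+0+0+0+0+0+0+0+0+0+0+0 mod 2 = 0
  c[7] = d·G[:,7] = (11001001001010010101010101)·(00001111111000000011111111) mod 2 = 0+0+0+0+1+0+0+1+0+0+1+0+0+0+0+0+0+0+0+1+0+1+0+1+0+1 mod 2 = 1
  c[8] = d·G[:,8] = (11001001001010010101010101)·(00001000000000000000000000) mod 2 = 0+0+0+0+1+0+0+0+0+0+0+0+0+0+0+0+0+0+0+0+0+0+0+0+0+0 mod 2 = 1
  c[9] = d·G[:,9] = (11001001001010010101010101)·(00000100000000000000000000) mod 2 = 0+0+0+0+0+0+0+0+0+0+0+0+0+0+0+0+0+0+0+0+0+0+0+0+0+0 mod 2 = 0
  c[10] = d·G[:,10] = (11001001001010010101010101)·(00000010000000000000000000) mod 2 = 0+0+0+0+0+0+0+0+0+0+0+0+0+0+0+0+0+0+0+0+0+0+0+0+0+0 mod 2 = 0
  c[11] = d·G[:,11] = (11001001001010010101010101)·(00000001000000000000000000) mod 2 = 0+0+0+0+0+0+0+1+0+0+0+0+0+0+0+0+0+0+0+0+0+0+0+0+0+0 mod 2 = 1
  c[12] = d·G[:,12] = (11001001001010010101010101)·(00000000100000000000000000) mod 2 = 0+0+0+0+0+0+0+0+0+0+0+0+0+0+0+0+0+0+0+0+0+0+0+0+0+0 mod 2 = 0
  c[13] = d·G[:,13] = (11001001001010010101010101)·(00000000010000000000000000) mod 2 = 0+0+0+0+0+0+0+0+0+0+0+0+0+0+0+0+0+0+0+0+0+0+0+0+0+0 mod 2 = 0
  c[14] = d·G[:,14] = (11001001001010010101010101)·(00000000001000000000000000) mod 2 = 0+0+0+0+0+0+0+0+0+0+1+0+0+0+0+0+0+0+0+0+0+0+0+0+0+0 mod 2 = 1
  c[15] = d·G[:,15] = (11001001001010010101010101)·(00000000000111111111111111) mod 2 = 0+0+0+0+0+0+0+0+0+0+0+0+1+0+0+1+0+1+0+1+0+1+0+1+0+1 mod 2 = 1
  c[16] = d·G[:,16] = (11001001001010010101010101)·(00000000000100000000000000) mod 2 = 0+0+0+0+0+0+0+0+0+0+0+0+0+0+0+0+0+0+0+0+0+0+0+0+0+0 mod 2 = 0
  c[17] = d·G[:,17] = (11001001001010010101010101)·(00000000000010000000000000) mod 2 = 0+0+0+0+0+0+0+0+0+0+0+0+1+0+0+0+0+0+0+0+0+0+0+0+0+0 mod 2 = 1
  c[18] = d·G[:,18] = (11001001001010010101010101)·(00000000000001000000000000) mod 2 = 0+0+0+0+0+0+0+0+0+0+0+0+0+0+0+0+0+0+0+0+0+0+0+0+0+0 mod 2 = 0
  c[19] = d·G[:,19] = (11001001001010010101010101)·(00000000000000100000000000) mod 2 = 0+0+0+0+0+0+0+0+0+0+0+0+0+0+0+0+0+0+0+0+0+0+0+0+0+0 mod 2 = 0
  c[20] = d·G[:,20] = (11001001001010010101010101)·(00000000000000010000000000) mod 2 = 0+0+0+0+0+0+0+0+0+0+0+0+0+0+0+1+0+0+0+0+0+0+0+0+0+0 mod 2 = 1
  c[21] = d·G[:,21] = (11001001001010010101010101)·(00000000000000001000000000) mod 2 = 0+0+0+0+0+0+0+0+0+0+0+0+0+0+0+0+0+0+0+0+0+0+0+0+0+0 mod 2 = 0
  c[22] = d·G[:,22] = (11001001001010010101010101)·(00000000000000000100000000) mod 2 = 0+0+0+0+0+0+0+0+0+0+0+0+0+0+0+0+0+1+0+0+0+0+0+0+0+0 mod 2 = 1
  c[23] = d·G[:,23] = (11001001001010010101010101)·(00000000000000000010000000) mod 2 = 0+0+0+0+0+0+0+0+0+0+0+0+0+0+0+0+0+0+0+0+0+0+0+0+0+0 mod 2 = 0
  c[24] = d·G[:,24] = (11001001001010010101010101)·(00000000000000000001000000) mod 2 = 0+0+0+0+0+0+0+0+0+0+0+0+0+0+0+0+0+0+0+1+0+0+0+0+0+0 mod 2 = 1
  c[25] = d·G[:,25] = (11001001001010010101010101)·(00000000000000000000100000) mod 2 = 0+0+0+0+0+0+0+0+0+0+0+0+0+0+0+0+0+0+0+0+0+0+0+0+0+0 mod 2 = 0
  c[26] = d·G[:,26] = (11001001001010010101010101)·(00000000000000000000010000) mod 2 = 0+0+0+0+0+0+0+0+0+0+0+0+0+0+0+0+0+0+0+0+0+1+0+0+0+0 mod 2 = 1
  c[27] = d·G[:,27] = (11001001001010010101010101)·(00000000000000000000001000) mod 2 = 0+0+0+0+0+0+0+0+0+0+0+0+0+0+0+0+0+0+0+0+0+0+0+0+0+0 mod 2 = 0
  c[28] = d·G[:,28] = (11001001001010010101010101)·(00000000000000000000000100) mod 2 = 0+0+0+0+0+0+0+0+0+0+0+0+0+0+0+0+0+0+0+0+0+0+0+1+0+0 mod 2 = 1
  c[29] = d·G[:,29] = (11001001001010010101010101)·(00000000000000000000000010) mod 2 = 0+0+0+0+0+0+0+0+0+0+0+0+0+0+0+0+0+0+0+0+0+0+0+0+0+0 mod 2 = 0
  c[30] = d·G[:,30] = (11001001001010010101010101)·(00000000000000000000000001) mod 2 = 0+0+0+0+0+0+0+0+0+0+0+0+0+0+0+0+0+0+0+0+0+0+0+0+0+1 mod 2 = 1
Codeword = 0011100110010011010010101010101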